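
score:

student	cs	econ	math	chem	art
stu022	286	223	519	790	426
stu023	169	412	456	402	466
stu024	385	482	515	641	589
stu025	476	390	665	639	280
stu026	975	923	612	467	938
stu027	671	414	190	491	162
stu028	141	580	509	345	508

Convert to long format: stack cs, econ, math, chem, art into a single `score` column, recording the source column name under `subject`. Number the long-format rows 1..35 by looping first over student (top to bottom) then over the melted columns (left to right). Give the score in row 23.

35 rows total (7 × 5). Row 23: index ⌊(23-1)/5⌋ = 4 into student → stu026; (23-1) mod 5 = 2 into the melted columns → math.
So row 23 is (stu026, math, 612); score = 612.

612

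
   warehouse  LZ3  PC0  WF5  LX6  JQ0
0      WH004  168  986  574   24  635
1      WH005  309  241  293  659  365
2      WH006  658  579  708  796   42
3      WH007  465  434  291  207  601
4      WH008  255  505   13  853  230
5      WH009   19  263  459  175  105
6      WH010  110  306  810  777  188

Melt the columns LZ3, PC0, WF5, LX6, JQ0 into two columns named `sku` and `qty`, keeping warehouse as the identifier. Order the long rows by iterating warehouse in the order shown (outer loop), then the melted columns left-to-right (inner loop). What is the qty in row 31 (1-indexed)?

110

35 rows total (7 × 5). Row 31: index ⌊(31-1)/5⌋ = 6 into warehouse → WH010; (31-1) mod 5 = 0 into the melted columns → LZ3.
So row 31 is (WH010, LZ3, 110); qty = 110.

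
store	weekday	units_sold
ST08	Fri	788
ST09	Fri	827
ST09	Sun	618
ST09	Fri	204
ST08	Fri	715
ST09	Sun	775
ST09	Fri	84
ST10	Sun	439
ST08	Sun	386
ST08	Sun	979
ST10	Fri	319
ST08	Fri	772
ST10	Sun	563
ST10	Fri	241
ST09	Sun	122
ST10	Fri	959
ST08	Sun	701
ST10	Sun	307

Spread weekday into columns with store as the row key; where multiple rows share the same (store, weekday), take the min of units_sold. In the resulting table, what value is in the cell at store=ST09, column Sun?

Rows with store=ST09 and weekday=Sun: units_sold values are 618, 775, 122.
min(618, 775, 122) = 122.

122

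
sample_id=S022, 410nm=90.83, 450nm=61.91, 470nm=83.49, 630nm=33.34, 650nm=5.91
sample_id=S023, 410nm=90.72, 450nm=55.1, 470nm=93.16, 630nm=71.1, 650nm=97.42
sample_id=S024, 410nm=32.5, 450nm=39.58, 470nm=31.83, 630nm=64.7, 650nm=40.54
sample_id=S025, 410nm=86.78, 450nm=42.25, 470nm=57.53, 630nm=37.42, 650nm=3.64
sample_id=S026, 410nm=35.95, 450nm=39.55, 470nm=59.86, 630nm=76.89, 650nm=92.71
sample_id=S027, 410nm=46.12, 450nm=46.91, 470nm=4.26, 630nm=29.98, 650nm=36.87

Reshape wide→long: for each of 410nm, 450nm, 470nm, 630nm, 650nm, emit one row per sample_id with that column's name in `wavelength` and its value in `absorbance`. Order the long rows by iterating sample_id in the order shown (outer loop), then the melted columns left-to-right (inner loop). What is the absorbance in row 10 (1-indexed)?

97.42

30 rows total (6 × 5). Row 10: index ⌊(10-1)/5⌋ = 1 into sample_id → S023; (10-1) mod 5 = 4 into the melted columns → 650nm.
So row 10 is (S023, 650nm, 97.42); absorbance = 97.42.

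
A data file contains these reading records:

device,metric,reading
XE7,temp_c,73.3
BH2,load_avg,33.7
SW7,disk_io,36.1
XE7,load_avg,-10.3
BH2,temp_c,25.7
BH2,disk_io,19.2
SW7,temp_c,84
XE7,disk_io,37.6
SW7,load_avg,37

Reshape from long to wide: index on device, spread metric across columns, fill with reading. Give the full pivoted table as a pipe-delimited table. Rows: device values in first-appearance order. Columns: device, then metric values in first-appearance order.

Columns: device plus the 3 distinct metric values (temp_c, load_avg, disk_io).
For example, row XE7 column temp_c takes reading=73.3 from the long row (XE7, temp_c).

| device | temp_c | load_avg | disk_io |
| XE7 | 73.3 | -10.3 | 37.6 |
| BH2 | 25.7 | 33.7 | 19.2 |
| SW7 | 84 | 37 | 36.1 |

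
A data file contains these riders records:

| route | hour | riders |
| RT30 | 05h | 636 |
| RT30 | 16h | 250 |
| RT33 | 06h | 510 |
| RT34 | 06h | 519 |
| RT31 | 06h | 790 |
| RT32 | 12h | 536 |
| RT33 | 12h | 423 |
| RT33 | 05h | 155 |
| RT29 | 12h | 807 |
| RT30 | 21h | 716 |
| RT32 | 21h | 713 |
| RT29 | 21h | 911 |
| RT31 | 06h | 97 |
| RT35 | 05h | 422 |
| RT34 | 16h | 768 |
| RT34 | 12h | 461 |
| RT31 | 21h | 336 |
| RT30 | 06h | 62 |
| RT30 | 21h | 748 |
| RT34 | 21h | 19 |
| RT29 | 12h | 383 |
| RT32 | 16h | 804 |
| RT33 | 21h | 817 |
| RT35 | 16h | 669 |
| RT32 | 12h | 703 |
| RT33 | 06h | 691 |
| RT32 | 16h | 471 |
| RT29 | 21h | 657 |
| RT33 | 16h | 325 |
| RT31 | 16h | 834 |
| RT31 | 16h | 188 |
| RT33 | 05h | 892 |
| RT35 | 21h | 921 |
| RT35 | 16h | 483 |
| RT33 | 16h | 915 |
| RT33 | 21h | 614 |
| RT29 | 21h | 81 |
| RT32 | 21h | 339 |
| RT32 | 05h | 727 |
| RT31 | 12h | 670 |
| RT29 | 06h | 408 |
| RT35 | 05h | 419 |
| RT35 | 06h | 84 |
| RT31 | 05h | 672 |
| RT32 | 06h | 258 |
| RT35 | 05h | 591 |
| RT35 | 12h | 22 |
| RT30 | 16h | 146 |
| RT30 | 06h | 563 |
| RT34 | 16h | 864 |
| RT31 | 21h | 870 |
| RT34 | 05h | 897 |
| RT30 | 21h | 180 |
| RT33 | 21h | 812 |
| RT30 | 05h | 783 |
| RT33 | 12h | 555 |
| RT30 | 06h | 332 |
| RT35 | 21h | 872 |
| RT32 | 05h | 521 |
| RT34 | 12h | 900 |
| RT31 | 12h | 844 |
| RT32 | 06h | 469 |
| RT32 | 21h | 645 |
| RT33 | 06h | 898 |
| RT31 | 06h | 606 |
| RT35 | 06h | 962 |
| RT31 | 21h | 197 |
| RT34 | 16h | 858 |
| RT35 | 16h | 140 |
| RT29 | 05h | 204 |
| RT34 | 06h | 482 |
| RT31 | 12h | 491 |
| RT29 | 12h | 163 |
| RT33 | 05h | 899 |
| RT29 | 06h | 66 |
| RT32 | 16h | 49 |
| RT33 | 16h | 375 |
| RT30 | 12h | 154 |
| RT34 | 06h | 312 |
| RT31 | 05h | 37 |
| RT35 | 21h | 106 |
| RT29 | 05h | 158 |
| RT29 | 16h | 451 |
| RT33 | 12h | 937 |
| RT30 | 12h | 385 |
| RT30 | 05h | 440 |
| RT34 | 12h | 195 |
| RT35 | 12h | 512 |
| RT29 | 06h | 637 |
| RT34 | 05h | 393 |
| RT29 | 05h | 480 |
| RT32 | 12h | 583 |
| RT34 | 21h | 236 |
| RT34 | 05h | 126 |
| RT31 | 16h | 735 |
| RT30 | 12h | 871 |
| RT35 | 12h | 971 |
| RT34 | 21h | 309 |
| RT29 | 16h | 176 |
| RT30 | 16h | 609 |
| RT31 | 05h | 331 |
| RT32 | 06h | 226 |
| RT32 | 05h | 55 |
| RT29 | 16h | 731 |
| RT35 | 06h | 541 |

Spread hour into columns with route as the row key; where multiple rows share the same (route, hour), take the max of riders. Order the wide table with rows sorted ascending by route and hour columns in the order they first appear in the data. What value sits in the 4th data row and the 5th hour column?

With rows sorted ascending by route, row 4 is route=RT32. hour columns in first-appearance order: 05h, 16h, 06h, 12h, 21h; column 5 is 21h.
Long rows with route=RT32, hour=21h: max(713, 339, 645) = 713.

713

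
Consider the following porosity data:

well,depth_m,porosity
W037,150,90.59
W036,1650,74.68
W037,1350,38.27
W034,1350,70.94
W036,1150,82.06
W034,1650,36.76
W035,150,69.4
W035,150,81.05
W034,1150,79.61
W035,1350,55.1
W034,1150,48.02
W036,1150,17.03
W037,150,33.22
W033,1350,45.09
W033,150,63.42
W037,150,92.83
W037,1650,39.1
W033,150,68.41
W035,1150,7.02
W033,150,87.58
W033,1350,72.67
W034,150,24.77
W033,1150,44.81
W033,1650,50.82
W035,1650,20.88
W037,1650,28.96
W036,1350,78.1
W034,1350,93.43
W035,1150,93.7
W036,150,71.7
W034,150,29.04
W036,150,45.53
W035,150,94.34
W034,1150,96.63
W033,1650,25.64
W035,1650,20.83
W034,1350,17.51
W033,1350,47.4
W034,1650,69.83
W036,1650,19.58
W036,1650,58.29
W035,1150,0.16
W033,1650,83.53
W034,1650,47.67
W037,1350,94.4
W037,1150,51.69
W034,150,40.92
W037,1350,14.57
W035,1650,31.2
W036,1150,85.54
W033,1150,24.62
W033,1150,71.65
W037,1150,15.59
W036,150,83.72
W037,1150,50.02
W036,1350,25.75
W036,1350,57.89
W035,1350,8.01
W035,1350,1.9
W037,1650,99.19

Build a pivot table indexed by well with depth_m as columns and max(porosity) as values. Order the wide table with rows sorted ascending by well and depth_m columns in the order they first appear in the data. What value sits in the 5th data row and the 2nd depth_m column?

With rows sorted ascending by well, row 5 is well=W037. depth_m columns in first-appearance order: 150, 1650, 1350, 1150; column 2 is 1650.
Long rows with well=W037, depth_m=1650: max(39.1, 28.96, 99.19) = 99.19.

99.19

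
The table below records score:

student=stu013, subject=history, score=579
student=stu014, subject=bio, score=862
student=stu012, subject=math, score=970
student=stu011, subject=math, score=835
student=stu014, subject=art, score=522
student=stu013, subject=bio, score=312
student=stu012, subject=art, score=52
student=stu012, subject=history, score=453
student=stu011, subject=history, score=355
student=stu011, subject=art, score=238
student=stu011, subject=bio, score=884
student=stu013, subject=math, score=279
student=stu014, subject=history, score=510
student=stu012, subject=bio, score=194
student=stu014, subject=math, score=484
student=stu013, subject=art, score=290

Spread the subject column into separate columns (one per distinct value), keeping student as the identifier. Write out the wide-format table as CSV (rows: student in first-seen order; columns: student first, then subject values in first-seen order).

Columns: student plus the 4 distinct subject values (history, bio, math, art).
For example, row stu013 column history takes score=579 from the long row (stu013, history).

student,history,bio,math,art
stu013,579,312,279,290
stu014,510,862,484,522
stu012,453,194,970,52
stu011,355,884,835,238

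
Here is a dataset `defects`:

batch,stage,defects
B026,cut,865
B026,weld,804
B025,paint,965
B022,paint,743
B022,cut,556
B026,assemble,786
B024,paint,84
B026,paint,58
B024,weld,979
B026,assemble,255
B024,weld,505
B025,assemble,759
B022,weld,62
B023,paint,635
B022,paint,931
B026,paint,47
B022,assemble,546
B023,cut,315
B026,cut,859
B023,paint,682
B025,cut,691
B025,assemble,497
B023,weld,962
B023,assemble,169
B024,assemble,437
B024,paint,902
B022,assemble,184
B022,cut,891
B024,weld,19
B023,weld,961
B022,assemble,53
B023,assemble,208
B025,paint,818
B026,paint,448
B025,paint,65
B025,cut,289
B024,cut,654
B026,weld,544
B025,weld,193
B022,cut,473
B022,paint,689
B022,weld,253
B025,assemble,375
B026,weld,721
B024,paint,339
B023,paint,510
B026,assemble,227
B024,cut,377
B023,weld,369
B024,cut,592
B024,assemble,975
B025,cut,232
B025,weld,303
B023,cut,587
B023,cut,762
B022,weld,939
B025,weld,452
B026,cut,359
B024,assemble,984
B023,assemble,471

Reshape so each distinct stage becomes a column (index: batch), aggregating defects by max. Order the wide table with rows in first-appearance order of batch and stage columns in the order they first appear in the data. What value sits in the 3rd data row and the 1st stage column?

891

With rows in first-appearance order of batch, row 3 is batch=B022. stage columns in first-appearance order: cut, weld, paint, assemble; column 1 is cut.
Long rows with batch=B022, stage=cut: max(556, 891, 473) = 891.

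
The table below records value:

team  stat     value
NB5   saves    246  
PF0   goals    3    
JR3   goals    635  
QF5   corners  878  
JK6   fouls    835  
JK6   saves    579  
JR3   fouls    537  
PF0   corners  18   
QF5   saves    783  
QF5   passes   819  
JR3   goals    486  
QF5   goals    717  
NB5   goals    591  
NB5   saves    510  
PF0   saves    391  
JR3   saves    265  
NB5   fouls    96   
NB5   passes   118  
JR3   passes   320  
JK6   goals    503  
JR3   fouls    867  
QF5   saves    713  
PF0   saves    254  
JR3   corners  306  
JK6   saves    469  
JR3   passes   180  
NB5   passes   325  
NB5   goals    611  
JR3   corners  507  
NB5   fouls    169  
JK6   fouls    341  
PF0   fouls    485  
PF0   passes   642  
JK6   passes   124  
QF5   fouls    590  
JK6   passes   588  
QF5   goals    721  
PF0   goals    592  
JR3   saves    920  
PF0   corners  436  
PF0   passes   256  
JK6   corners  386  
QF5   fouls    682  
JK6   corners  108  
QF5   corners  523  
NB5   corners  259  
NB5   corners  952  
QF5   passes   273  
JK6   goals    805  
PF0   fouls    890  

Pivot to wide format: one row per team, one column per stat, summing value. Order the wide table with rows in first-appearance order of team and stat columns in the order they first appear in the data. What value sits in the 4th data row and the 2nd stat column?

1438

With rows in first-appearance order of team, row 4 is team=QF5. stat columns in first-appearance order: saves, goals, corners, fouls, passes; column 2 is goals.
Long rows with team=QF5, stat=goals: 717 + 721 = 1438.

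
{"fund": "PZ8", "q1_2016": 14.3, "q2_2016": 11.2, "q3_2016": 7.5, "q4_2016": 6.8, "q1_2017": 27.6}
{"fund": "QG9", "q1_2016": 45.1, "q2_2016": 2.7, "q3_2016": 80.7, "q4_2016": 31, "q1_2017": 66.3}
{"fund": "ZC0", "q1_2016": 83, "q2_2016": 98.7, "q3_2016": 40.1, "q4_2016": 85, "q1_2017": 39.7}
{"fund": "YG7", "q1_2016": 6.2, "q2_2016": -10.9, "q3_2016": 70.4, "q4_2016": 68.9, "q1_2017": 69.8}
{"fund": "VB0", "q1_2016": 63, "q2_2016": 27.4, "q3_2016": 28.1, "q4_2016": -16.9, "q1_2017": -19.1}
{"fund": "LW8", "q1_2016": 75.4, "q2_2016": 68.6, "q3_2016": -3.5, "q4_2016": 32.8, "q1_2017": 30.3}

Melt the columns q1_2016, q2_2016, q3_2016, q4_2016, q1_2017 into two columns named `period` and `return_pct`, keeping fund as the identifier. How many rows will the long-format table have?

6 fund values × 5 melted columns = 30 rows.

30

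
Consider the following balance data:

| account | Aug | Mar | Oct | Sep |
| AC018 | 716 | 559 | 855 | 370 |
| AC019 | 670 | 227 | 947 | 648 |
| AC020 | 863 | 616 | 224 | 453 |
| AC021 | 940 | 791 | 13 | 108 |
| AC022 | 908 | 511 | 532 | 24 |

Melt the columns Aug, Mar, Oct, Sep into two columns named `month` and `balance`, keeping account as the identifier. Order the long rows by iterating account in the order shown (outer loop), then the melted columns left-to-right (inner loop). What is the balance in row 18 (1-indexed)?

511

20 rows total (5 × 4). Row 18: index ⌊(18-1)/4⌋ = 4 into account → AC022; (18-1) mod 4 = 1 into the melted columns → Mar.
So row 18 is (AC022, Mar, 511); balance = 511.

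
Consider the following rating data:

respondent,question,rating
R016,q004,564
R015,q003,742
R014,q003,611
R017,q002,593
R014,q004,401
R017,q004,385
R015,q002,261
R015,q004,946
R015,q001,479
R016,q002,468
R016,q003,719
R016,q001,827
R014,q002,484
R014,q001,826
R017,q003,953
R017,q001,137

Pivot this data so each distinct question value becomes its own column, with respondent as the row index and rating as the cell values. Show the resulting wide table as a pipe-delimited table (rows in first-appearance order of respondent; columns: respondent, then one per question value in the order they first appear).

Columns: respondent plus the 4 distinct question values (q004, q003, q002, q001).
For example, row R016 column q004 takes rating=564 from the long row (R016, q004).

| respondent | q004 | q003 | q002 | q001 |
| R016 | 564 | 719 | 468 | 827 |
| R015 | 946 | 742 | 261 | 479 |
| R014 | 401 | 611 | 484 | 826 |
| R017 | 385 | 953 | 593 | 137 |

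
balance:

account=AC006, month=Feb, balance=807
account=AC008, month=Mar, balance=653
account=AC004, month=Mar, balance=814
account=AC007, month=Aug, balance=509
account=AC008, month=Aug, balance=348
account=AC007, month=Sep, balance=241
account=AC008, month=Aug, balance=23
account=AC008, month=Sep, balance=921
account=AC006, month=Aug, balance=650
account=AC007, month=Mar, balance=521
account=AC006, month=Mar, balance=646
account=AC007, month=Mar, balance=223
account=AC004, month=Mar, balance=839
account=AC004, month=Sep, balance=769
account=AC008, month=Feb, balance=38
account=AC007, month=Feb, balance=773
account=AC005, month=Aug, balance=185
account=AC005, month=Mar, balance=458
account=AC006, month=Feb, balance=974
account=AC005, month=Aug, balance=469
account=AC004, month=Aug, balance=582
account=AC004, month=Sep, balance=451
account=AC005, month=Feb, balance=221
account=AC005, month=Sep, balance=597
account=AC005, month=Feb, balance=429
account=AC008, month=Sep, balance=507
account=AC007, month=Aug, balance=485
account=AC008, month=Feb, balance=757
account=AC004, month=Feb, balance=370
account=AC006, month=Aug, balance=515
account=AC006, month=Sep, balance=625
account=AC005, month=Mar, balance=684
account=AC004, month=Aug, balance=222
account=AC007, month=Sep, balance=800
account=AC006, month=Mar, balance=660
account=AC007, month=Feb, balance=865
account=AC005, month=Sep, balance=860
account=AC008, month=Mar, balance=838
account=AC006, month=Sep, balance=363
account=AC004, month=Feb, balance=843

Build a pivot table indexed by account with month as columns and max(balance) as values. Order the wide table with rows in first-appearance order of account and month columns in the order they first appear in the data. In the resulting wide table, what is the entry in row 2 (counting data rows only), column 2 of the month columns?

With rows in first-appearance order of account, row 2 is account=AC008. month columns in first-appearance order: Feb, Mar, Aug, Sep; column 2 is Mar.
Long rows with account=AC008, month=Mar: max(653, 838) = 838.

838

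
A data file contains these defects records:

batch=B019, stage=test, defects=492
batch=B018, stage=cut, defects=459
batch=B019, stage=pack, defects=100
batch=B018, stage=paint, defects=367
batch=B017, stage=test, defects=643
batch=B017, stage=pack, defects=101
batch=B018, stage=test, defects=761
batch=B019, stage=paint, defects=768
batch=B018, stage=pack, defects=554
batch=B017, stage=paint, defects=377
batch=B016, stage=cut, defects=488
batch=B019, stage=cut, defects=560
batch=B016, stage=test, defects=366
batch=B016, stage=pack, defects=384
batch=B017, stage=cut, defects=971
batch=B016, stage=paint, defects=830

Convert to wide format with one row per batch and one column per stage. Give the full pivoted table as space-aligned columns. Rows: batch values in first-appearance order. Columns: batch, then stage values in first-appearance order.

Columns: batch plus the 4 distinct stage values (test, cut, pack, paint).
For example, row B019 column test takes defects=492 from the long row (B019, test).

batch  test  cut  pack  paint
B019   492   560  100   768  
B018   761   459  554   367  
B017   643   971  101   377  
B016   366   488  384   830  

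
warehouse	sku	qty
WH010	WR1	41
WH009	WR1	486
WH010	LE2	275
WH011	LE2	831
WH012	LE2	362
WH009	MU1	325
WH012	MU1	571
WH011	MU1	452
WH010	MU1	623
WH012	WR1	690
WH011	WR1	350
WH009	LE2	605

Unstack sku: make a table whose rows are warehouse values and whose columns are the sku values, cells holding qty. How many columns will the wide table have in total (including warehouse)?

1 column for warehouse plus 3 distinct sku values → 4 columns.

4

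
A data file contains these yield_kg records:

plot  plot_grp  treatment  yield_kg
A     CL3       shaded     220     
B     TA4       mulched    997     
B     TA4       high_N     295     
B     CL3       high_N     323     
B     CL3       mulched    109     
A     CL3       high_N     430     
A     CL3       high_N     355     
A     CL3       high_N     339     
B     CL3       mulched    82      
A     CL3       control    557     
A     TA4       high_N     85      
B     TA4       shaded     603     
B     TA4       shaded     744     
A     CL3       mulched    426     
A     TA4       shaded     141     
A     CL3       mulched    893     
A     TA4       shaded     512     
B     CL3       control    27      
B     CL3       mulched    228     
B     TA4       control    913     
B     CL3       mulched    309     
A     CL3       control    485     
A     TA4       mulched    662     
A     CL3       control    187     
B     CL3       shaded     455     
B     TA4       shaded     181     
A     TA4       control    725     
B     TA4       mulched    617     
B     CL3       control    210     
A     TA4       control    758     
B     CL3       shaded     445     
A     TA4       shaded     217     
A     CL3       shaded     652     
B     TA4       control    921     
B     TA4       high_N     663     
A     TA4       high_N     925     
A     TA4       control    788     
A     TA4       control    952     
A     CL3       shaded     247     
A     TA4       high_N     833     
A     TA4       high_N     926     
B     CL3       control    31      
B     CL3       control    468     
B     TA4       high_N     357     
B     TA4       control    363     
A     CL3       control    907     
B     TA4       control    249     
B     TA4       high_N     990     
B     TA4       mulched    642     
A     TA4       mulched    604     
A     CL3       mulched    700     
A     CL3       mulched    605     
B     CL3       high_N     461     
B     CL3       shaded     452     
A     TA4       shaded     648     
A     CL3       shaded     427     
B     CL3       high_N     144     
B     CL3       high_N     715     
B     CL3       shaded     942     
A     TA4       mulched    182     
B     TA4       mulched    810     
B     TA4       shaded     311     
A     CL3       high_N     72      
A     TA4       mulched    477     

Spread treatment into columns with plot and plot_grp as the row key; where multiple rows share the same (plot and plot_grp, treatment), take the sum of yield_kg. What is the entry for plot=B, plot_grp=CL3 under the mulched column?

Rows with plot=B, plot_grp=CL3 and treatment=mulched: yield_kg values are 109, 82, 228, 309.
109 + 82 + 228 + 309 = 728.

728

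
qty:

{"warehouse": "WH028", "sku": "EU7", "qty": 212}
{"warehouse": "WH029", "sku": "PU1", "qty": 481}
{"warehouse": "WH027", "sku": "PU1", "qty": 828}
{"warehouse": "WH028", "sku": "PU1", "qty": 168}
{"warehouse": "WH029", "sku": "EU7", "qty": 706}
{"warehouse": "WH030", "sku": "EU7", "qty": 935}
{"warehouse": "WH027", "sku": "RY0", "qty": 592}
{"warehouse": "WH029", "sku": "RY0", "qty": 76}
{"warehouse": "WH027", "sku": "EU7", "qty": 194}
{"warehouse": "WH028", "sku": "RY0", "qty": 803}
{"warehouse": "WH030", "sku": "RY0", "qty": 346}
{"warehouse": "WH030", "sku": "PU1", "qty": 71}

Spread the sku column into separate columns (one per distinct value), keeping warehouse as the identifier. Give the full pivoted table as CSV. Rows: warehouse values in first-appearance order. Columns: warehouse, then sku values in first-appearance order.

warehouse,EU7,PU1,RY0
WH028,212,168,803
WH029,706,481,76
WH027,194,828,592
WH030,935,71,346

Columns: warehouse plus the 3 distinct sku values (EU7, PU1, RY0).
For example, row WH028 column EU7 takes qty=212 from the long row (WH028, EU7).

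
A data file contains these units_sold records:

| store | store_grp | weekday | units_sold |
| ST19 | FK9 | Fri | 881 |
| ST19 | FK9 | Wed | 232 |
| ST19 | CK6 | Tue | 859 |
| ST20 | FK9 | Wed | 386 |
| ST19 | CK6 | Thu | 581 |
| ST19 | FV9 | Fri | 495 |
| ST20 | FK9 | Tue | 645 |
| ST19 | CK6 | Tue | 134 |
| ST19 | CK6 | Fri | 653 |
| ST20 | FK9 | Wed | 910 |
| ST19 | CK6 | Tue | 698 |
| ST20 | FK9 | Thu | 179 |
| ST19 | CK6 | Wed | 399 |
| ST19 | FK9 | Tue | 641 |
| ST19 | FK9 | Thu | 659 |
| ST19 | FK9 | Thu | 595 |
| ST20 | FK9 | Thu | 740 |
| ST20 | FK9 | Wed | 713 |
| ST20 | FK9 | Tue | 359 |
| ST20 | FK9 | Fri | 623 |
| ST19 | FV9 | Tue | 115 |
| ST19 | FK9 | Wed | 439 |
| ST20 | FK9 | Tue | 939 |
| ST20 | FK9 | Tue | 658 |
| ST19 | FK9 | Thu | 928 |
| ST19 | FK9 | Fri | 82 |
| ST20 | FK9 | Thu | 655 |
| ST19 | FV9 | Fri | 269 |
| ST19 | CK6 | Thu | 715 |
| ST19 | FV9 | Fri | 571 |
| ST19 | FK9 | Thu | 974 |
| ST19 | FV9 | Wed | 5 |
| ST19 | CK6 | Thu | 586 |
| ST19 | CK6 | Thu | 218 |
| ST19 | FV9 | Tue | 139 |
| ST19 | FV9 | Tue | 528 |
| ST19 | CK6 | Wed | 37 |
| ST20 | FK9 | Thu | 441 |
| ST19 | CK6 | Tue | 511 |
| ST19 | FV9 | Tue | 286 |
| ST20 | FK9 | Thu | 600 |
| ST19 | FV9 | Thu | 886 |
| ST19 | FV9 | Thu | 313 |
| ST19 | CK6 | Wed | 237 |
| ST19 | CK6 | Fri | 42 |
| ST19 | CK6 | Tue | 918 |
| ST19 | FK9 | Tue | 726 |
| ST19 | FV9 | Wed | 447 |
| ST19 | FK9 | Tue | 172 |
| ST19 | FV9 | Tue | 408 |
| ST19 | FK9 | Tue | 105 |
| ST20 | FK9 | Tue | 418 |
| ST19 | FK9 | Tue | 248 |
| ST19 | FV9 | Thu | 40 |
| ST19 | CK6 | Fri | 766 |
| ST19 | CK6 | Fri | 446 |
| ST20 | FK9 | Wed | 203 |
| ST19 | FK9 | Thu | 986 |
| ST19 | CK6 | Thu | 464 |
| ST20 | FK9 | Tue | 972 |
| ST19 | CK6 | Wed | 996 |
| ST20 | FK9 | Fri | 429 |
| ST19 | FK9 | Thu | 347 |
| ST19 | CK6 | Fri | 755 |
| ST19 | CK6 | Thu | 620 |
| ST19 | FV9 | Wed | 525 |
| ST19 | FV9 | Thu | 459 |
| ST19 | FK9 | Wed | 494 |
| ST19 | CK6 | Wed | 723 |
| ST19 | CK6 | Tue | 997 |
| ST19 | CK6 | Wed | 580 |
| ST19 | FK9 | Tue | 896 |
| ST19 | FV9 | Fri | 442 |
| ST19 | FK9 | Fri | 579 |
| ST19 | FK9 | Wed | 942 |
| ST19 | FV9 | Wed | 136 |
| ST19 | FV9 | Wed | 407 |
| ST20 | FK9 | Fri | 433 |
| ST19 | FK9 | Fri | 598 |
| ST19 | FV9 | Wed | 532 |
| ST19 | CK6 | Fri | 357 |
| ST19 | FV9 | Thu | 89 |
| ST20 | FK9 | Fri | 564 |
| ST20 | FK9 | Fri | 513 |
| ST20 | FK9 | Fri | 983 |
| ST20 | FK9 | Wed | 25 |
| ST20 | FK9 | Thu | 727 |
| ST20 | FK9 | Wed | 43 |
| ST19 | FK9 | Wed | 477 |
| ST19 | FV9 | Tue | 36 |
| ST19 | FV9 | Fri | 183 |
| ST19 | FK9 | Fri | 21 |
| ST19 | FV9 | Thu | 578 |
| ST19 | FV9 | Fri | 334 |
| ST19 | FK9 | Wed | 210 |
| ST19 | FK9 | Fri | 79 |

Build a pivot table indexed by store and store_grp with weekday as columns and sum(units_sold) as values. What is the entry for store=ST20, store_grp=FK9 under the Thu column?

3342

Rows with store=ST20, store_grp=FK9 and weekday=Thu: units_sold values are 179, 740, 655, 441, 600, 727.
179 + 740 + 655 + 441 + 600 + 727 = 3342.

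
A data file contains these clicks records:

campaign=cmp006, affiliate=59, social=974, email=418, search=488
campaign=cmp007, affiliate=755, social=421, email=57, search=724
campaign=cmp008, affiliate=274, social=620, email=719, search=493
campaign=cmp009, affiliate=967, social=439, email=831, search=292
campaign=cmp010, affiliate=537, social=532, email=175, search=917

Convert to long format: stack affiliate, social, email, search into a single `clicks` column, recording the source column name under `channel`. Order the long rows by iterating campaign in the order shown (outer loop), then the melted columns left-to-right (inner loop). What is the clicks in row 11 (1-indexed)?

20 rows total (5 × 4). Row 11: index ⌊(11-1)/4⌋ = 2 into campaign → cmp008; (11-1) mod 4 = 2 into the melted columns → email.
So row 11 is (cmp008, email, 719); clicks = 719.

719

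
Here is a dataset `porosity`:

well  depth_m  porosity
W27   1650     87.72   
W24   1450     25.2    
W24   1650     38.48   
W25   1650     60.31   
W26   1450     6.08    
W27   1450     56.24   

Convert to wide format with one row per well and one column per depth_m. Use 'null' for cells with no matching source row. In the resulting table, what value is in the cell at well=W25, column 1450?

No long-format row has well=W25 and depth_m=1450, so the cell is null.

null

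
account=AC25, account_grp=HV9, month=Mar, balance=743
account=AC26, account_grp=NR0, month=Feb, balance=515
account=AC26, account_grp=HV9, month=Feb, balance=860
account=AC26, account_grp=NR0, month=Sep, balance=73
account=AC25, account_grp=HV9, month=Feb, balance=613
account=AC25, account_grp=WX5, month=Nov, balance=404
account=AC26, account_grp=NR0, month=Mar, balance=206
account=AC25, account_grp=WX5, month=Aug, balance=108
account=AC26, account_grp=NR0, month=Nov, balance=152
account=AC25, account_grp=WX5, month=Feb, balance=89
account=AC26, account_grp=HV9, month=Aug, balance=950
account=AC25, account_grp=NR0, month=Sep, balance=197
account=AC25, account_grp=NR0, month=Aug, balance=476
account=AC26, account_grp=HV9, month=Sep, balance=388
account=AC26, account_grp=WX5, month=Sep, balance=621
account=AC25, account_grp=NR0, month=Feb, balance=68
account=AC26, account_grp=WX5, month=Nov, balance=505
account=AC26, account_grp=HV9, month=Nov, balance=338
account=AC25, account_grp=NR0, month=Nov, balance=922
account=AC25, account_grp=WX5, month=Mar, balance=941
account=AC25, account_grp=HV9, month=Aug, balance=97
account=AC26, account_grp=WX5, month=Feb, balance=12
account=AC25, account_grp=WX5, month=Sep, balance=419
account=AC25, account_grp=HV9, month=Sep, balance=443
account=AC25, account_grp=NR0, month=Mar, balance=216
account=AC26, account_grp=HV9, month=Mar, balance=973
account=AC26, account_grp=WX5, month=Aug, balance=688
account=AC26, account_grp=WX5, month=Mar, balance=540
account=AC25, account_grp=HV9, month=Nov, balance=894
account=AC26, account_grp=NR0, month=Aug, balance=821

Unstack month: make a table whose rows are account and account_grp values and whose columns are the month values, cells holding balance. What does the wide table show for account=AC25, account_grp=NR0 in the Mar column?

Wide layout: rows indexed by account and account_grp, columns are the 5 distinct month values (Mar, Feb, Sep, Nov, Aug).
Cell (account=AC25, account_grp=NR0, month=Mar) draws from the long row where account=AC25, account_grp=NR0 and month=Mar, which has balance=216.

216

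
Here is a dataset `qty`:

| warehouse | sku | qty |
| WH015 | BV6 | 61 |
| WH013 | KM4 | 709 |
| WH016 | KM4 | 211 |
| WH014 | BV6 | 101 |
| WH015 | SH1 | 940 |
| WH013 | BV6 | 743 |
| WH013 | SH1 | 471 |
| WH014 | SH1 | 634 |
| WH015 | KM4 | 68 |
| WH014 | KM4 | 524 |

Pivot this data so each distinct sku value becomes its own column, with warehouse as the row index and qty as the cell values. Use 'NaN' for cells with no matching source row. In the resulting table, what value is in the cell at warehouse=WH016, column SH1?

No long-format row has warehouse=WH016 and sku=SH1, so the cell is NaN.

NaN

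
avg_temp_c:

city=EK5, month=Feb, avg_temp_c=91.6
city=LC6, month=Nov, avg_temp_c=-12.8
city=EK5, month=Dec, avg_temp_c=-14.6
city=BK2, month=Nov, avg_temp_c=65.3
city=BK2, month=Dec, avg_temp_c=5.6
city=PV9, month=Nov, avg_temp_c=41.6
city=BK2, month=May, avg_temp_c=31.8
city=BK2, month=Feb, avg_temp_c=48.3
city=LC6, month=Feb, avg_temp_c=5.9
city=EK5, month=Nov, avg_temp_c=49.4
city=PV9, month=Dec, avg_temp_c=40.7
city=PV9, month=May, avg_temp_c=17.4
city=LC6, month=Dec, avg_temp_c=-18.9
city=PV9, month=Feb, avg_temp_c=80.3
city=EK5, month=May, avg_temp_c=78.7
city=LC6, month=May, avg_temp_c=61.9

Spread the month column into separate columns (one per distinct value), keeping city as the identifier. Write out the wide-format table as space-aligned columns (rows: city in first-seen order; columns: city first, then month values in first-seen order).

city  Feb   Nov    Dec    May 
EK5   91.6  49.4   -14.6  78.7
LC6   5.9   -12.8  -18.9  61.9
BK2   48.3  65.3   5.6    31.8
PV9   80.3  41.6   40.7   17.4

Columns: city plus the 4 distinct month values (Feb, Nov, Dec, May).
For example, row EK5 column Feb takes avg_temp_c=91.6 from the long row (EK5, Feb).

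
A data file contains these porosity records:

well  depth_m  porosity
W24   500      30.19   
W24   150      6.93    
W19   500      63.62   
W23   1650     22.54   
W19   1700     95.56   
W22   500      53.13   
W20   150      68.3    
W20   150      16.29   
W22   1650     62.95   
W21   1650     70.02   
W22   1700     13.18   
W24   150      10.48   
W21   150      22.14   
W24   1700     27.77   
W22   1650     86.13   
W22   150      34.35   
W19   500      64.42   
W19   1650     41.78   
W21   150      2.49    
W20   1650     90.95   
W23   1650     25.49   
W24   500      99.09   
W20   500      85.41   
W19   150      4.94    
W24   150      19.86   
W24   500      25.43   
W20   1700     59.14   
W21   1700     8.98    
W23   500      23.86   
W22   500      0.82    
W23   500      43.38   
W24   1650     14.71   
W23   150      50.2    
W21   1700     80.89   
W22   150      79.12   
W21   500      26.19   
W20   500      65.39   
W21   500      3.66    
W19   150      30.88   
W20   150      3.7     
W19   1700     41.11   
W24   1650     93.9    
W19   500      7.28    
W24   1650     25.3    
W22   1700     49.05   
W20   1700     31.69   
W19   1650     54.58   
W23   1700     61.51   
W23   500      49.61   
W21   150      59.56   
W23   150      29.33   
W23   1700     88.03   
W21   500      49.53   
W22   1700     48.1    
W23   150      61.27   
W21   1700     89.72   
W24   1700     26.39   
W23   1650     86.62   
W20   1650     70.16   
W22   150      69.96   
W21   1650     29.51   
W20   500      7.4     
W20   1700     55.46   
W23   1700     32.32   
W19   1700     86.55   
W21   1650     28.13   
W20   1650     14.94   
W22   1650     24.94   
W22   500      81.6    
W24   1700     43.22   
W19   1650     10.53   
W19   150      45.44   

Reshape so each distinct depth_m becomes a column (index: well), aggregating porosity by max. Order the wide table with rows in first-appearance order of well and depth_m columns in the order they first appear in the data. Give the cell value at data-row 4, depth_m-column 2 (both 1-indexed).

With rows in first-appearance order of well, row 4 is well=W22. depth_m columns in first-appearance order: 500, 150, 1650, 1700; column 2 is 150.
Long rows with well=W22, depth_m=150: max(34.35, 79.12, 69.96) = 79.12.

79.12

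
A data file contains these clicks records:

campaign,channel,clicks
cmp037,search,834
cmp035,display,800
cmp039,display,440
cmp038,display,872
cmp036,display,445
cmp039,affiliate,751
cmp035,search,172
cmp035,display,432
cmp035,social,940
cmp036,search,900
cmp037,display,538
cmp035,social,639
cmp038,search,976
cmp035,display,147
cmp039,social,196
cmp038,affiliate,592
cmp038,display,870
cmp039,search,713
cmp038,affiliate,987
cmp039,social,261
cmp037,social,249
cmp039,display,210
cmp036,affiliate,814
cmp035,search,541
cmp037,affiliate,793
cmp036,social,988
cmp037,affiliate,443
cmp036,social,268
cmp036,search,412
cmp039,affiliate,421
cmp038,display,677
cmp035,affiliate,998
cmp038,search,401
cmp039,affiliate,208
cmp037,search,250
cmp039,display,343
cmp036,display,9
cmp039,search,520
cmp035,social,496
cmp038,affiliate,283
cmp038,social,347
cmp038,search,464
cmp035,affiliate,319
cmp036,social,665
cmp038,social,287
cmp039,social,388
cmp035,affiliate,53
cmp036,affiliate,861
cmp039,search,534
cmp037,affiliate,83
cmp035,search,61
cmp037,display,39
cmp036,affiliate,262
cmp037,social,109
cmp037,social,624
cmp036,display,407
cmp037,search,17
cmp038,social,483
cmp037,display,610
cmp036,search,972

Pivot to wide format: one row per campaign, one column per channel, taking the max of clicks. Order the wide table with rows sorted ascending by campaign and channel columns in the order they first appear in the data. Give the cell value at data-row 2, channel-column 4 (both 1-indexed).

988

With rows sorted ascending by campaign, row 2 is campaign=cmp036. channel columns in first-appearance order: search, display, affiliate, social; column 4 is social.
Long rows with campaign=cmp036, channel=social: max(988, 268, 665) = 988.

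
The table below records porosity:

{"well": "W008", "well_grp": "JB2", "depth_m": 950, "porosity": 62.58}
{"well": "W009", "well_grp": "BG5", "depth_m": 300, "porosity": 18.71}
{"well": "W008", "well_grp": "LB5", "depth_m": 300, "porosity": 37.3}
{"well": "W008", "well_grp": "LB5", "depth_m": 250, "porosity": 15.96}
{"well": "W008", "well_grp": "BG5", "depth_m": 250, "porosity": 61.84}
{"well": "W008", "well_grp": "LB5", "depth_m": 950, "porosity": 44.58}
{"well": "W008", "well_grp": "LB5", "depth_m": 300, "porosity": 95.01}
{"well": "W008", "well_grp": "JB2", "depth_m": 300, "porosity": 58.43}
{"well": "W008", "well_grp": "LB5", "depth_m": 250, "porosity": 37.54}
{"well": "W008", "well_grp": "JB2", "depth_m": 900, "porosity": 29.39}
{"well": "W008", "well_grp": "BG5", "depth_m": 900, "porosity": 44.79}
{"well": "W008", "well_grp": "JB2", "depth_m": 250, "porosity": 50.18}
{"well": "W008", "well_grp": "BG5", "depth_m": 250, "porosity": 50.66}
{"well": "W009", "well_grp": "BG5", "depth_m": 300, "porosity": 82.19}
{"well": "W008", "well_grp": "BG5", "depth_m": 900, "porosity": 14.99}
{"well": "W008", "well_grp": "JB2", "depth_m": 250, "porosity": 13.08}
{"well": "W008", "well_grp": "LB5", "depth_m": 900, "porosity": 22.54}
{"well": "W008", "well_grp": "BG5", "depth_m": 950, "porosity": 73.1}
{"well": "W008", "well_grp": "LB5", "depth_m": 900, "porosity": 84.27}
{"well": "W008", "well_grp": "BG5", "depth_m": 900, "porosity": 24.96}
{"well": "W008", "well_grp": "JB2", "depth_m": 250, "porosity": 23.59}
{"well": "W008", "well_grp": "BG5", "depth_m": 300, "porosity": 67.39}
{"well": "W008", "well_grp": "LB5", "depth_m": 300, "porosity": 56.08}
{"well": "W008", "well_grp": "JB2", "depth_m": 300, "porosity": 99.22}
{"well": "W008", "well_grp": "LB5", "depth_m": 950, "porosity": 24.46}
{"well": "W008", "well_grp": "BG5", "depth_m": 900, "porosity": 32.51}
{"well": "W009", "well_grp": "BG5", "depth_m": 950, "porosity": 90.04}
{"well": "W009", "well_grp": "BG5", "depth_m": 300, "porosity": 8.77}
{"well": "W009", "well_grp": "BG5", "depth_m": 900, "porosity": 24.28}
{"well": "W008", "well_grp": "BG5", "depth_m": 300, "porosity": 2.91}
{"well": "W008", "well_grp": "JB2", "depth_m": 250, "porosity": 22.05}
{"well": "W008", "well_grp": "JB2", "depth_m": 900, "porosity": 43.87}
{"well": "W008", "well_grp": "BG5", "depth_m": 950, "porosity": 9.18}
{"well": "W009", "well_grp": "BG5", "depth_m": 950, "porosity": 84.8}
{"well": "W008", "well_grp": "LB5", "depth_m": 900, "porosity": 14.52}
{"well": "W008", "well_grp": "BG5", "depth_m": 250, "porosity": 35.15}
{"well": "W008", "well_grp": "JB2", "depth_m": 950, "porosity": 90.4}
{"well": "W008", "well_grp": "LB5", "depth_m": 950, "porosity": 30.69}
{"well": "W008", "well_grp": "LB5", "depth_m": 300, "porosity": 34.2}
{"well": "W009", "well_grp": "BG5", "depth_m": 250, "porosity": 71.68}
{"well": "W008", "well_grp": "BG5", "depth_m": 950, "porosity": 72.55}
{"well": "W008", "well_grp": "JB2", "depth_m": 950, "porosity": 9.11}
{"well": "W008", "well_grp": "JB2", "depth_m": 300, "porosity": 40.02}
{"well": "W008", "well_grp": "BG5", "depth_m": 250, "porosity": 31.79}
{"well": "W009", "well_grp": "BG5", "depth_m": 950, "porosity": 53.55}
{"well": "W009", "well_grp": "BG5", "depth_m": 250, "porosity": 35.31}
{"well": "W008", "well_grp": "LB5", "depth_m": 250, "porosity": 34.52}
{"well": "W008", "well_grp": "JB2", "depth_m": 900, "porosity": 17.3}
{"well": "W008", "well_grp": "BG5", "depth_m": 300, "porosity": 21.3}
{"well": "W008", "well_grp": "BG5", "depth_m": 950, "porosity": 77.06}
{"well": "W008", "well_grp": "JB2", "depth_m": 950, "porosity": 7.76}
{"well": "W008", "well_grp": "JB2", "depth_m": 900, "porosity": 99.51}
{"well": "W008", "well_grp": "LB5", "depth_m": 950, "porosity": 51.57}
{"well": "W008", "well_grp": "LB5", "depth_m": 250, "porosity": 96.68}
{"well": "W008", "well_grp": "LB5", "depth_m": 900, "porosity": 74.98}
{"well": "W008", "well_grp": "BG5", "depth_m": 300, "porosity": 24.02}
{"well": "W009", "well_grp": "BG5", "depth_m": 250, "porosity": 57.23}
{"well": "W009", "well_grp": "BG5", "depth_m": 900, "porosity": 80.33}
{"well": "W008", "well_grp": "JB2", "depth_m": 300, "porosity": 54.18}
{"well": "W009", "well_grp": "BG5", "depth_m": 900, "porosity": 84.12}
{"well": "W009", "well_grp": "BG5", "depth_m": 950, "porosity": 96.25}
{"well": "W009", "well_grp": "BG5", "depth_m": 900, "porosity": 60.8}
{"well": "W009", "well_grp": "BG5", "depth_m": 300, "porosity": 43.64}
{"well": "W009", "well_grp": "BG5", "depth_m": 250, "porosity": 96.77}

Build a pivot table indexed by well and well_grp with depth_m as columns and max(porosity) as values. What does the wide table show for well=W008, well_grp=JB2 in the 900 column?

99.51

Rows with well=W008, well_grp=JB2 and depth_m=900: porosity values are 29.39, 43.87, 17.3, 99.51.
max(29.39, 43.87, 17.3, 99.51) = 99.51.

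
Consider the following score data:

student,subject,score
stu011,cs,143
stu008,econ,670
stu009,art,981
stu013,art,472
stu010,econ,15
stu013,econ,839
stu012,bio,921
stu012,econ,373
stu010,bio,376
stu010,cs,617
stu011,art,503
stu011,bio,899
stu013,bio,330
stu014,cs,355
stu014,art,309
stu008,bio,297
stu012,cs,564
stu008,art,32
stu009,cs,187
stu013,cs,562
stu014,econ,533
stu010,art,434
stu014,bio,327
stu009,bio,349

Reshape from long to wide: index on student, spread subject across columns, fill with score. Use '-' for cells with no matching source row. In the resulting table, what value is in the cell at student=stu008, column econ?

670

The long row with student=stu008, subject=econ has score=670.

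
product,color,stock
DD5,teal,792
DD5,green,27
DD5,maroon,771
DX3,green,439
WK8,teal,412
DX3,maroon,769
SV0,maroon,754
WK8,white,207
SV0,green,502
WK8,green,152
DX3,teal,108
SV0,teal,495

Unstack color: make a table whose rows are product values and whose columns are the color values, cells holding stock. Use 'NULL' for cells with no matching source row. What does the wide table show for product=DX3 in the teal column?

The long row with product=DX3, color=teal has stock=108.

108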